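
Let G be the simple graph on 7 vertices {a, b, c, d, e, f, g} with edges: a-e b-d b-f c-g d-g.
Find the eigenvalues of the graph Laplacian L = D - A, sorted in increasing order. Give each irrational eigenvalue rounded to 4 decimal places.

[0, 0, 0.3820, 1.3820, 2, 2.6180, 3.6180]

With the vertex order [a, b, c, d, e, f, g], the degrees are [1, 2, 1, 2, 1, 1, 2], giving D = diag(1, 2, 1, 2, 1, 1, 2) and L = D - A. The multiplicity of 0 as a Laplacian eigenvalue equals the number of connected components. The 2 zero eigenvalues correspond to the 2 connected components. The largest eigenvalue, 3.6180, is at most the vertex count 7.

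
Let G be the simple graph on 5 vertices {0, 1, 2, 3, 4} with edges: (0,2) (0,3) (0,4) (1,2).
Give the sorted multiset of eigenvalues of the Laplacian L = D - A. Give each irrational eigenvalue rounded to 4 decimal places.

With the vertex order [0, 1, 2, 3, 4], the degrees are [3, 1, 2, 1, 1], giving D = diag(3, 1, 2, 1, 1) and L = D - A. The multiplicity of 0 as a Laplacian eigenvalue equals the number of connected components. The largest eigenvalue, 4.1701, is at most the vertex count 5. By the matrix-tree theorem the graph has (1/5) * product of the nonzero eigenvalues = 1 spanning tree.

[0, 0.5188, 1, 2.3111, 4.1701]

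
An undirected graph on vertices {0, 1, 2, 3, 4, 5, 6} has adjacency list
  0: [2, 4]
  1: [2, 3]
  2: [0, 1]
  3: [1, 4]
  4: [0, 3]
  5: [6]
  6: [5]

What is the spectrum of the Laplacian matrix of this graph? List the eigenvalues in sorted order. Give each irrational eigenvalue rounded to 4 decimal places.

[0, 0, 1.3820, 1.3820, 2, 3.6180, 3.6180]

With the vertex order [0, 1, 2, 3, 4, 5, 6], the degrees are [2, 2, 2, 2, 2, 1, 1], giving D = diag(2, 2, 2, 2, 2, 1, 1) and L = D - A. L is symmetric positive semidefinite, so every eigenvalue is real and nonnegative. The 2 zero eigenvalues correspond to the 2 connected components.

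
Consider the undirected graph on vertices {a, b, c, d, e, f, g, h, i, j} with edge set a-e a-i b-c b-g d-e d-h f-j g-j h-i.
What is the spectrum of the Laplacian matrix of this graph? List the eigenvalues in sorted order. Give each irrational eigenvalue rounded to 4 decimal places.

Reading degrees in the order [a, b, c, d, e, f, g, h, i, j] gives [2, 2, 1, 2, 2, 1, 2, 2, 2, 2]; set D = diag(2, 2, 1, 2, 2, 1, 2, 2, 2, 2) and form L = D - A. The multiplicity of 0 as a Laplacian eigenvalue equals the number of connected components. The 2 zero eigenvalues correspond to the 2 connected components.

[0, 0, 0.3820, 1.3820, 1.3820, 1.3820, 2.6180, 3.6180, 3.6180, 3.6180]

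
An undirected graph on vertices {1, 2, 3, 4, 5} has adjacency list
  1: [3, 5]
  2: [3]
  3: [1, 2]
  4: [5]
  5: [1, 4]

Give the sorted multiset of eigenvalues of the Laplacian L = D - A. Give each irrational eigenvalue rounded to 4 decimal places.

[0, 0.3820, 1.3820, 2.6180, 3.6180]

Each diagonal entry of L is the vertex degree and each off-diagonal entry is -1 where an edge is present, 0 otherwise; in the order [1, 2, 3, 4, 5] the diagonal is [2, 1, 2, 1, 2]. Diagonalising L (or applying a numerical eigensolver to the 5x5 matrix) gives the spectrum above. The largest eigenvalue, 3.6180, is at most the vertex count 5. The eigenvalues sum to 8, which equals trace(L) = 2|E|.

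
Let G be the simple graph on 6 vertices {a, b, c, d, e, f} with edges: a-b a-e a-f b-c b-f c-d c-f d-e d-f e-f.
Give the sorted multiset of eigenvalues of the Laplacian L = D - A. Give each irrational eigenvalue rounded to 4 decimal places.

With the vertex order [a, b, c, d, e, f], the degrees are [3, 3, 3, 3, 3, 5], giving D = diag(3, 3, 3, 3, 3, 5) and L = D - A. L is symmetric positive semidefinite, so every eigenvalue is real and nonnegative. The single zero eigenvalue shows the graph is connected. The eigenvalues sum to 20, which equals trace(L) = 2|E|.

[0, 2.3820, 2.3820, 4.6180, 4.6180, 6]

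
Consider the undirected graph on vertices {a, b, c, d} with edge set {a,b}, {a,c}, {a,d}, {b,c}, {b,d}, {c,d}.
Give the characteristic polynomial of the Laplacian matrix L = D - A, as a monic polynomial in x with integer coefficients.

With the vertex order [a, b, c, d], the degrees are [3, 3, 3, 3], giving D = diag(3, 3, 3, 3) and L = D - A. The eigenvalues of L are [0, 4, 4, 4]; the characteristic polynomial is the product of (x - lambda_i), which multiplies out to x^4 - 12x^3 + 48x^2 - 64x. The coefficient of x^3 equals -trace(L) = -12, matching the sum of degrees. There is one zero in the spectrum, matching the 1 component.

x^4 - 12x^3 + 48x^2 - 64x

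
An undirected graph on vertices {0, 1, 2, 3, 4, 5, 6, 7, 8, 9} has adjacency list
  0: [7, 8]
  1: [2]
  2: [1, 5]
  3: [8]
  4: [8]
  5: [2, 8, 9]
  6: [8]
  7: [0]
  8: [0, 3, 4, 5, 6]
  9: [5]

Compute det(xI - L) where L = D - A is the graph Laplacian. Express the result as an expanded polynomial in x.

Reading degrees in the order [0, 1, 2, 3, 4, 5, 6, 7, 8, 9] gives [2, 1, 2, 1, 1, 3, 1, 1, 5, 1]; set D = diag(2, 1, 2, 1, 1, 3, 1, 1, 5, 1) and form L = D - A. L has integer entries, so p(x) = det(xI - L) has integer coefficients. Expanding the determinant yields x^10 - 18x^9 + 129x^8 - 484x^7 + 1048x^6 - 1358x^5 + 1054x^4 - 472x^3 + 110x^2 - 10x. Since p(0) = det(-L) = 0, x divides p(x). The eigenvalues sum to 18, which equals trace(L) = 2|E|.

x^10 - 18x^9 + 129x^8 - 484x^7 + 1048x^6 - 1358x^5 + 1054x^4 - 472x^3 + 110x^2 - 10x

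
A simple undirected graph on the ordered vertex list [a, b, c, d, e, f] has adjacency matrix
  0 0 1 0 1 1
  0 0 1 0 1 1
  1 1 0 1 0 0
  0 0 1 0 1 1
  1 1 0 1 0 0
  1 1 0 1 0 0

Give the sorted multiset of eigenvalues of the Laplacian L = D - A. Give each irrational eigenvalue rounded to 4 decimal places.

With the vertex order [a, b, c, d, e, f], the degrees are [3, 3, 3, 3, 3, 3], giving D = diag(3, 3, 3, 3, 3, 3) and L = D - A. The multiplicity of 0 as a Laplacian eigenvalue equals the number of connected components. The single zero eigenvalue shows the graph is connected. The eigenvalues sum to 18, which equals trace(L) = 2|E|.

[0, 3, 3, 3, 3, 6]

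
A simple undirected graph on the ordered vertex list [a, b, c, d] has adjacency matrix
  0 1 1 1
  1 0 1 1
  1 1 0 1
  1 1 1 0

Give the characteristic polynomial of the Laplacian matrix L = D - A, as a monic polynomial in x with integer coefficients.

Reading degrees in the order [a, b, c, d] gives [3, 3, 3, 3]; set D = diag(3, 3, 3, 3) and form L = D - A. The eigenvalues of L are [0, 4, 4, 4]; the characteristic polynomial is the product of (x - lambda_i), which multiplies out to x^4 - 12x^3 + 48x^2 - 64x. The constant term is 0 because L is singular (the all-ones vector lies in its kernel).

x^4 - 12x^3 + 48x^2 - 64x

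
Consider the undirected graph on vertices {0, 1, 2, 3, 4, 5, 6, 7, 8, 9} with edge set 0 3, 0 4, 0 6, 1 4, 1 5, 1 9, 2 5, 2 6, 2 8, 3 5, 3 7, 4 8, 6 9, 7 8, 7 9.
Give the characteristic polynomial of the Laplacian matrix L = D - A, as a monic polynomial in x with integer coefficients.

x^10 - 30x^9 + 390x^8 - 2880x^7 + 13305x^6 - 39882x^5 + 77640x^4 - 94800x^3 + 66000x^2 - 20000x

Reading degrees in the order [0, 1, 2, 3, 4, 5, 6, 7, 8, 9] gives [3, 3, 3, 3, 3, 3, 3, 3, 3, 3]; set D = diag(3, 3, 3, 3, 3, 3, 3, 3, 3, 3) and form L = D - A. The eigenvalues of L are [0, 2, 2, 2, 2, 2, 5, 5, 5, 5]; the characteristic polynomial is the product of (x - lambda_i), which multiplies out to x^10 - 30x^9 + 390x^8 - 2880x^7 + 13305x^6 - 39882x^5 + 77640x^4 - 94800x^3 + 66000x^2 - 20000x. The constant term is 0 because L is singular (the all-ones vector lies in its kernel). The eigenvalues sum to 30, which equals trace(L) = 2|E|.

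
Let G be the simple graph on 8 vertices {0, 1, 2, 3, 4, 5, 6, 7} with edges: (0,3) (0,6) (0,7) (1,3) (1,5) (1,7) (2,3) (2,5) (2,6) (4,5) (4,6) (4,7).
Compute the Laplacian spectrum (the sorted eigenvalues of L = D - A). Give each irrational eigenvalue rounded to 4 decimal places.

[0, 2, 2, 2, 4, 4, 4, 6]

With the vertex order [0, 1, 2, 3, 4, 5, 6, 7], the degrees are [3, 3, 3, 3, 3, 3, 3, 3], giving D = diag(3, 3, 3, 3, 3, 3, 3, 3) and L = D - A. Since every row of L sums to 0, the all-ones vector is in the kernel and 0 is an eigenvalue.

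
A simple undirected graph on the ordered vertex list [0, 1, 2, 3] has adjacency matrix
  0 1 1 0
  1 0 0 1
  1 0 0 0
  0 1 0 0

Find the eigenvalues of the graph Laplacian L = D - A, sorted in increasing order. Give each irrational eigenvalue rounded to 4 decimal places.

Each diagonal entry of L is the vertex degree and each off-diagonal entry is -1 where an edge is present, 0 otherwise; in the order [0, 1, 2, 3] the diagonal is [2, 2, 1, 1]. L is symmetric positive semidefinite, so every eigenvalue is real and nonnegative. By the matrix-tree theorem the graph has (1/4) * product of the nonzero eigenvalues = 1 spanning tree. The largest eigenvalue, 3.4142, is at most the vertex count 4.

[0, 0.5858, 2, 3.4142]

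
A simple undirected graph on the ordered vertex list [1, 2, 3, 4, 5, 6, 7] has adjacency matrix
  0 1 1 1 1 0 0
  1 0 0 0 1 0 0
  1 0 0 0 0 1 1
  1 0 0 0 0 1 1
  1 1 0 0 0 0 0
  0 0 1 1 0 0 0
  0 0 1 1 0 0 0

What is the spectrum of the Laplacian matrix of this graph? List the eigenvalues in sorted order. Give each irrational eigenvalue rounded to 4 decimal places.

[0, 0.6766, 2, 3, 3, 3.6421, 5.6813]

Reading degrees in the order [1, 2, 3, 4, 5, 6, 7] gives [4, 2, 3, 3, 2, 2, 2]; set D = diag(4, 2, 3, 3, 2, 2, 2) and form L = D - A. Since every row of L sums to 0, the all-ones vector is in the kernel and 0 is an eigenvalue. The single zero eigenvalue shows the graph is connected.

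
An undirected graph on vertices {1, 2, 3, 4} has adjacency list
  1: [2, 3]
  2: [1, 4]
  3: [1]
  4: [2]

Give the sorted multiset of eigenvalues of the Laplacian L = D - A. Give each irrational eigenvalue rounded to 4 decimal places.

With the vertex order [1, 2, 3, 4], the degrees are [2, 2, 1, 1], giving D = diag(2, 2, 1, 1) and L = D - A. Since every row of L sums to 0, the all-ones vector is in the kernel and 0 is an eigenvalue. By the matrix-tree theorem the graph has (1/4) * product of the nonzero eigenvalues = 1 spanning tree. There is one zero in the spectrum, matching the 1 component.

[0, 0.5858, 2, 3.4142]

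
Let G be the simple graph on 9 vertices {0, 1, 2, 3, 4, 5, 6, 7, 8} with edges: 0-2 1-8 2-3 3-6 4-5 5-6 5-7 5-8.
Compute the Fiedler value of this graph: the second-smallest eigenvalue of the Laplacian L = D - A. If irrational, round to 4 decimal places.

0.1774

With the vertex order [0, 1, 2, 3, 4, 5, 6, 7, 8], the degrees are [1, 1, 2, 2, 1, 4, 2, 1, 2], giving D = diag(1, 1, 2, 2, 1, 4, 2, 1, 2) and L = D - A. The smallest Laplacian eigenvalue is always 0. The next one, lambda_2 = 0.1774, measures how hard the graph is to disconnect: larger values mean better connectivity. The eigenvalues sum to 16, which equals trace(L) = 2|E|. The largest eigenvalue, 5.1743, is at most the vertex count 9.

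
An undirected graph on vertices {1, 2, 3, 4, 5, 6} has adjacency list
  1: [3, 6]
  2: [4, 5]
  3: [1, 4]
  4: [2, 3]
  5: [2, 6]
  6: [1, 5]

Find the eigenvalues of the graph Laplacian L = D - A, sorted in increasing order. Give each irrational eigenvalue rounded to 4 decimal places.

[0, 1, 1, 3, 3, 4]

Reading degrees in the order [1, 2, 3, 4, 5, 6] gives [2, 2, 2, 2, 2, 2]; set D = diag(2, 2, 2, 2, 2, 2) and form L = D - A. L is symmetric positive semidefinite, so every eigenvalue is real and nonnegative. The single zero eigenvalue shows the graph is connected. The eigenvalues sum to 12, which equals trace(L) = 2|E|.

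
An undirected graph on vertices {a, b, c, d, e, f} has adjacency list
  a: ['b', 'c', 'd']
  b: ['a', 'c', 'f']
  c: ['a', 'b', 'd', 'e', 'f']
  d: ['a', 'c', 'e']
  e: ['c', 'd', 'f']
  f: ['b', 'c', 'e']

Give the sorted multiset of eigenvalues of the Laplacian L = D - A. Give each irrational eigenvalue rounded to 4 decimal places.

[0, 2.3820, 2.3820, 4.6180, 4.6180, 6]

Reading degrees in the order [a, b, c, d, e, f] gives [3, 3, 5, 3, 3, 3]; set D = diag(3, 3, 5, 3, 3, 3) and form L = D - A. L is symmetric positive semidefinite, so every eigenvalue is real and nonnegative. There is one zero in the spectrum, matching the 1 component.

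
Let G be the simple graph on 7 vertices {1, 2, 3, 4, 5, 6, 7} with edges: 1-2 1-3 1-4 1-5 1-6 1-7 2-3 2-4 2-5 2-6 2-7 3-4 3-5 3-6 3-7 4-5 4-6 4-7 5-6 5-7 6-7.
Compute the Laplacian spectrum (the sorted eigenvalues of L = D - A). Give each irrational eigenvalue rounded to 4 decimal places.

With the vertex order [1, 2, 3, 4, 5, 6, 7], the degrees are [6, 6, 6, 6, 6, 6, 6], giving D = diag(6, 6, 6, 6, 6, 6, 6) and L = D - A. Diagonalising L (or applying a numerical eigensolver to the 7x7 matrix) gives the spectrum above. The largest eigenvalue, 7, is at most the vertex count 7.

[0, 7, 7, 7, 7, 7, 7]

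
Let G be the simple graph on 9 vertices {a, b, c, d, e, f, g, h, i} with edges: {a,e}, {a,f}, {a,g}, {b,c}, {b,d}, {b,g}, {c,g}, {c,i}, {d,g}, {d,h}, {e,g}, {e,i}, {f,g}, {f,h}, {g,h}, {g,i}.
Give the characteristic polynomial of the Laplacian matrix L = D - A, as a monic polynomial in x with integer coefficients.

x^9 - 32x^8 + 428x^7 - 3136x^6 + 13786x^5 - 37232x^4 + 60276x^3 - 53424x^2 + 19845x

With the vertex order [a, b, c, d, e, f, g, h, i], the degrees are [3, 3, 3, 3, 3, 3, 8, 3, 3], giving D = diag(3, 3, 3, 3, 3, 3, 8, 3, 3) and L = D - A. L has integer entries, so p(x) = det(xI - L) has integer coefficients. Expanding the determinant yields x^9 - 32x^8 + 428x^7 - 3136x^6 + 13786x^5 - 37232x^4 + 60276x^3 - 53424x^2 + 19845x. The constant term is 0 because L is singular (the all-ones vector lies in its kernel). The largest eigenvalue, 9, is at most the vertex count 9.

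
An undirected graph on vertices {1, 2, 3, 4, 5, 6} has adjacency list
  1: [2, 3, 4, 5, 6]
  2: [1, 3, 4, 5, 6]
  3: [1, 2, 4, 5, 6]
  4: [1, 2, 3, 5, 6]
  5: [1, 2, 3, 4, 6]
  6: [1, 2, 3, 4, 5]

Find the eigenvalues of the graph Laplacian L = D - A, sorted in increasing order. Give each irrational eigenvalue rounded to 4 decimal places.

Reading degrees in the order [1, 2, 3, 4, 5, 6] gives [5, 5, 5, 5, 5, 5]; set D = diag(5, 5, 5, 5, 5, 5) and form L = D - A. The multiplicity of 0 as a Laplacian eigenvalue equals the number of connected components.

[0, 6, 6, 6, 6, 6]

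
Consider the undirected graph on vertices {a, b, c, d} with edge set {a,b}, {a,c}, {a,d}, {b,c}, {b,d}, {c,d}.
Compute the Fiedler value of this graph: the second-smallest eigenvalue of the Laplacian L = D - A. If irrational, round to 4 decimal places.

4

Reading degrees in the order [a, b, c, d] gives [3, 3, 3, 3]; set D = diag(3, 3, 3, 3) and form L = D - A. Computing the eigenvalues of L and sorting gives [0, 4, 4, 4]. The Fiedler value lambda_2 = 4 is strictly positive, so the graph is connected. There is one zero in the spectrum, matching the 1 component. The largest eigenvalue, 4, is at most the vertex count 4.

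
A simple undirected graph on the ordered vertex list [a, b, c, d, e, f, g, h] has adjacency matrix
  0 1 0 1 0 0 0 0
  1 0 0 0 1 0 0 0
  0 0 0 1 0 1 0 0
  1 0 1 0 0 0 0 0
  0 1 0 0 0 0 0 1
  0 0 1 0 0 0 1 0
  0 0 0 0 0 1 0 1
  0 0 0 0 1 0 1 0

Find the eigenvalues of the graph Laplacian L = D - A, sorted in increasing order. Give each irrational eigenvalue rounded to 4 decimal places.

[0, 0.5858, 0.5858, 2, 2, 3.4142, 3.4142, 4]

Reading degrees in the order [a, b, c, d, e, f, g, h] gives [2, 2, 2, 2, 2, 2, 2, 2]; set D = diag(2, 2, 2, 2, 2, 2, 2, 2) and form L = D - A. L is symmetric positive semidefinite, so every eigenvalue is real and nonnegative. By the matrix-tree theorem the graph has (1/8) * product of the nonzero eigenvalues = 8 spanning trees.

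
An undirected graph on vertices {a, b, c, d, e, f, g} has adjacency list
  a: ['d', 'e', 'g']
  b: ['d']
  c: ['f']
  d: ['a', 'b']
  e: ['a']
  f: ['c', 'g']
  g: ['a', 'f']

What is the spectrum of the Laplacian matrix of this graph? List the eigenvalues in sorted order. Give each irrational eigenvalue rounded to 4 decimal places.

With the vertex order [a, b, c, d, e, f, g], the degrees are [3, 1, 1, 2, 1, 2, 2], giving D = diag(3, 1, 1, 2, 1, 2, 2) and L = D - A. Since every row of L sums to 0, the all-ones vector is in the kernel and 0 is an eigenvalue. The single zero eigenvalue shows the graph is connected. By the matrix-tree theorem the graph has (1/7) * product of the nonzero eigenvalues = 1 spanning tree. The largest eigenvalue, 4.3342, is at most the vertex count 7.

[0, 0.2603, 0.6262, 1.4055, 2.2742, 3.0996, 4.3342]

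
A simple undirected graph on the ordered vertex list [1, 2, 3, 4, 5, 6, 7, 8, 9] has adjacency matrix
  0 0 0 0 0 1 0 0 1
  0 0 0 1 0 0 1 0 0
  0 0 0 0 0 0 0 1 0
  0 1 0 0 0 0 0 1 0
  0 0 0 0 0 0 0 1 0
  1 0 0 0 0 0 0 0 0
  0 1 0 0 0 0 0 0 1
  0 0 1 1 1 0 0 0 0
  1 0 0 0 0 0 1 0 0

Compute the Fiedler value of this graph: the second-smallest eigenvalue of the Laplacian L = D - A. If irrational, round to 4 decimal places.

0.1289

Each diagonal entry of L is the vertex degree and each off-diagonal entry is -1 where an edge is present, 0 otherwise; in the order [1, 2, 3, 4, 5, 6, 7, 8, 9] the diagonal is [2, 2, 1, 2, 1, 1, 2, 3, 2]. Computing the eigenvalues of L and sorting gives [0, 0.1289, 0.5540, 1, 1.2613, 2.1326, 3, 3.6881, 4.2350]. The Fiedler value lambda_2 = 0.1289 is strictly positive, so the graph is connected. The eigenvalues sum to 16, which equals trace(L) = 2|E|. The largest eigenvalue, 4.2350, is at most the vertex count 9.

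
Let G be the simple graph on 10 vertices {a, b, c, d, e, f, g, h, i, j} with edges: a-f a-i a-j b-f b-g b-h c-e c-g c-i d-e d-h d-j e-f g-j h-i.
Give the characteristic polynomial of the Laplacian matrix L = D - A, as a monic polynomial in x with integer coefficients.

x^10 - 30x^9 + 390x^8 - 2880x^7 + 13305x^6 - 39882x^5 + 77640x^4 - 94800x^3 + 66000x^2 - 20000x

Each diagonal entry of L is the vertex degree and each off-diagonal entry is -1 where an edge is present, 0 otherwise; in the order [a, b, c, d, e, f, g, h, i, j] the diagonal is [3, 3, 3, 3, 3, 3, 3, 3, 3, 3]. L has integer entries, so p(x) = det(xI - L) has integer coefficients. Expanding the determinant yields x^10 - 30x^9 + 390x^8 - 2880x^7 + 13305x^6 - 39882x^5 + 77640x^4 - 94800x^3 + 66000x^2 - 20000x. The coefficient of x^9 equals -trace(L) = -30, matching the sum of degrees. The eigenvalues sum to 30, which equals trace(L) = 2|E|. By the matrix-tree theorem the graph has (1/10) * product of the nonzero eigenvalues = 2000 spanning trees.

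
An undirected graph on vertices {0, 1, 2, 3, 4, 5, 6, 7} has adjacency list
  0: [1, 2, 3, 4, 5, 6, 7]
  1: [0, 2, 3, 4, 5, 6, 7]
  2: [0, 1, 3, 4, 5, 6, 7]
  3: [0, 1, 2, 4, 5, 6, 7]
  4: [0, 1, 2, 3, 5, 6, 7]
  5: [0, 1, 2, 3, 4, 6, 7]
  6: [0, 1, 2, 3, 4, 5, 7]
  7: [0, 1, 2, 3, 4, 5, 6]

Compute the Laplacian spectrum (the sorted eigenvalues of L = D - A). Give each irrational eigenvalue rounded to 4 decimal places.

Reading degrees in the order [0, 1, 2, 3, 4, 5, 6, 7] gives [7, 7, 7, 7, 7, 7, 7, 7]; set D = diag(7, 7, 7, 7, 7, 7, 7, 7) and form L = D - A. Since every row of L sums to 0, the all-ones vector is in the kernel and 0 is an eigenvalue.

[0, 8, 8, 8, 8, 8, 8, 8]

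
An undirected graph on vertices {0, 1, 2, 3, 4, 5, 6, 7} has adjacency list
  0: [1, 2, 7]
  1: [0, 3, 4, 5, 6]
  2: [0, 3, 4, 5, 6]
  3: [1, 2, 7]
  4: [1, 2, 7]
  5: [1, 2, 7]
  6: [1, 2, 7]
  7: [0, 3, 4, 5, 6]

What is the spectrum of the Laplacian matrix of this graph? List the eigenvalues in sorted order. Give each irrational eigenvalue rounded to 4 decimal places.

Reading degrees in the order [0, 1, 2, 3, 4, 5, 6, 7] gives [3, 5, 5, 3, 3, 3, 3, 5]; set D = diag(3, 5, 5, 3, 3, 3, 3, 5) and form L = D - A. L is symmetric positive semidefinite, so every eigenvalue is real and nonnegative. The single zero eigenvalue shows the graph is connected. The eigenvalues sum to 30, which equals trace(L) = 2|E|.

[0, 3, 3, 3, 3, 5, 5, 8]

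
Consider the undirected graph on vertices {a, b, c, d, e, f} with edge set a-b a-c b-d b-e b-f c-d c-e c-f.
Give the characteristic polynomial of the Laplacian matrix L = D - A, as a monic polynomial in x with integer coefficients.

With the vertex order [a, b, c, d, e, f], the degrees are [2, 4, 4, 2, 2, 2], giving D = diag(2, 4, 4, 2, 2, 2) and L = D - A. L has integer entries, so p(x) = det(xI - L) has integer coefficients. Expanding the determinant yields x^6 - 16x^5 + 96x^4 - 272x^3 + 368x^2 - 192x. The coefficient of x^5 equals -trace(L) = -16, matching the sum of degrees.

x^6 - 16x^5 + 96x^4 - 272x^3 + 368x^2 - 192x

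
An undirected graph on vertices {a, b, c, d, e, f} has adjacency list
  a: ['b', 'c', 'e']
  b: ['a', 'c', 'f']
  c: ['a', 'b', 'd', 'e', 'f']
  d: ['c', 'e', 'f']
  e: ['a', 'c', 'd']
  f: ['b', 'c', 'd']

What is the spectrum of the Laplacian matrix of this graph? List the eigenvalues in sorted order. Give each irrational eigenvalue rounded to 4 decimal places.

[0, 2.3820, 2.3820, 4.6180, 4.6180, 6]

Each diagonal entry of L is the vertex degree and each off-diagonal entry is -1 where an edge is present, 0 otherwise; in the order [a, b, c, d, e, f] the diagonal is [3, 3, 5, 3, 3, 3]. The multiplicity of 0 as a Laplacian eigenvalue equals the number of connected components. The single zero eigenvalue shows the graph is connected. The eigenvalues sum to 20, which equals trace(L) = 2|E|.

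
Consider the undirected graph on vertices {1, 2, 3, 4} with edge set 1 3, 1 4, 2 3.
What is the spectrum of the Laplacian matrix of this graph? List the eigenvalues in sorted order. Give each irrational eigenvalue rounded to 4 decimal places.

Reading degrees in the order [1, 2, 3, 4] gives [2, 1, 2, 1]; set D = diag(2, 1, 2, 1) and form L = D - A. Diagonalising L (or applying a numerical eigensolver to the 4x4 matrix) gives the spectrum above.

[0, 0.5858, 2, 3.4142]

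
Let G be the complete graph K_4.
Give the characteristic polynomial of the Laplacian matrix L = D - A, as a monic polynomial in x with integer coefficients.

The graph has 4 vertices and degree multiset [3, 3, 3, 3]; D is the diagonal matrix of degrees and L = D - A. Computing det(xI - L) by cofactor expansion (or equivalently via sum-over-permutations) gives x^4 - 12x^3 + 48x^2 - 64x. The constant term is 0 because L is singular (the all-ones vector lies in its kernel).

x^4 - 12x^3 + 48x^2 - 64x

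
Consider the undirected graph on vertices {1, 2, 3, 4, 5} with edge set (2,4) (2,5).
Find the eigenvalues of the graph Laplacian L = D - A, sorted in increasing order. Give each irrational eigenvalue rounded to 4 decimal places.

Reading degrees in the order [1, 2, 3, 4, 5] gives [0, 2, 0, 1, 1]; set D = diag(0, 2, 0, 1, 1) and form L = D - A. The multiplicity of 0 as a Laplacian eigenvalue equals the number of connected components. The 3 zero eigenvalues correspond to the 3 connected components. The largest eigenvalue, 3, is at most the vertex count 5.

[0, 0, 0, 1, 3]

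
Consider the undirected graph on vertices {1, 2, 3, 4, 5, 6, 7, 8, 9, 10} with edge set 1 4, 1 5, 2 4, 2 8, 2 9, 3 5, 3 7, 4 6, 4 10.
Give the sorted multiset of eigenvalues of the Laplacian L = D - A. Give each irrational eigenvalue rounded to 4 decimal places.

[0, 0.1592, 0.4563, 1, 1, 1, 2.2121, 3.2583, 3.5836, 5.3305]

Each diagonal entry of L is the vertex degree and each off-diagonal entry is -1 where an edge is present, 0 otherwise; in the order [1, 2, 3, 4, 5, 6, 7, 8, 9, 10] the diagonal is [2, 3, 2, 4, 2, 1, 1, 1, 1, 1]. The multiplicity of 0 as a Laplacian eigenvalue equals the number of connected components. The single zero eigenvalue shows the graph is connected.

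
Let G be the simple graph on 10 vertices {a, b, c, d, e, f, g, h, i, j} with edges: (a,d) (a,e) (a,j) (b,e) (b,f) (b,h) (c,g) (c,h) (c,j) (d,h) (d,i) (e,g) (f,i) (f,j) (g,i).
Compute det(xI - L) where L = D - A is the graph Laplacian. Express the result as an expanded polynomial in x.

With the vertex order [a, b, c, d, e, f, g, h, i, j], the degrees are [3, 3, 3, 3, 3, 3, 3, 3, 3, 3], giving D = diag(3, 3, 3, 3, 3, 3, 3, 3, 3, 3) and L = D - A. The eigenvalues of L are [0, 2, 2, 2, 2, 2, 5, 5, 5, 5]; the characteristic polynomial is the product of (x - lambda_i), which multiplies out to x^10 - 30x^9 + 390x^8 - 2880x^7 + 13305x^6 - 39882x^5 + 77640x^4 - 94800x^3 + 66000x^2 - 20000x. The constant term is 0 because L is singular (the all-ones vector lies in its kernel). The eigenvalues sum to 30, which equals trace(L) = 2|E|.

x^10 - 30x^9 + 390x^8 - 2880x^7 + 13305x^6 - 39882x^5 + 77640x^4 - 94800x^3 + 66000x^2 - 20000x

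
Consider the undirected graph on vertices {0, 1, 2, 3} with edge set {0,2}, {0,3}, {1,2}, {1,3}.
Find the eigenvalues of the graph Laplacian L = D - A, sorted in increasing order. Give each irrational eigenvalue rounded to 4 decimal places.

[0, 2, 2, 4]

Reading degrees in the order [0, 1, 2, 3] gives [2, 2, 2, 2]; set D = diag(2, 2, 2, 2) and form L = D - A. L is symmetric positive semidefinite, so every eigenvalue is real and nonnegative. The single zero eigenvalue shows the graph is connected.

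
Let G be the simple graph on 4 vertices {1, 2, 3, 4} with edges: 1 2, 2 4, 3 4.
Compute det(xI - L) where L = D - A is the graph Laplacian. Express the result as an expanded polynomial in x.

x^4 - 6x^3 + 10x^2 - 4x

Reading degrees in the order [1, 2, 3, 4] gives [1, 2, 1, 2]; set D = diag(1, 2, 1, 2) and form L = D - A. L has integer entries, so p(x) = det(xI - L) has integer coefficients. Expanding the determinant yields x^4 - 6x^3 + 10x^2 - 4x. Since p(0) = det(-L) = 0, x divides p(x). The largest eigenvalue, 3.4142, is at most the vertex count 4. By the matrix-tree theorem the graph has (1/4) * product of the nonzero eigenvalues = 1 spanning tree.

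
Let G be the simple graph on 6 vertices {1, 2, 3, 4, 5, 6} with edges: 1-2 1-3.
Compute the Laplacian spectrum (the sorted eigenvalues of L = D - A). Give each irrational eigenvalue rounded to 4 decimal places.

Reading degrees in the order [1, 2, 3, 4, 5, 6] gives [2, 1, 1, 0, 0, 0]; set D = diag(2, 1, 1, 0, 0, 0) and form L = D - A. The multiplicity of 0 as a Laplacian eigenvalue equals the number of connected components. The 4 zero eigenvalues correspond to the 4 connected components.

[0, 0, 0, 0, 1, 3]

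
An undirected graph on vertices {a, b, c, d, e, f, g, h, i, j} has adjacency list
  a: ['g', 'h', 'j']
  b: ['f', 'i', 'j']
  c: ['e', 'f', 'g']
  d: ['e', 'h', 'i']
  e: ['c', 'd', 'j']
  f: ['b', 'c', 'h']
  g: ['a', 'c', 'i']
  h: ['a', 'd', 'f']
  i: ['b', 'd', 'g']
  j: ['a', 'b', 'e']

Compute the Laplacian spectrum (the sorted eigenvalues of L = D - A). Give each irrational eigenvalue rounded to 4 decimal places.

Reading degrees in the order [a, b, c, d, e, f, g, h, i, j] gives [3, 3, 3, 3, 3, 3, 3, 3, 3, 3]; set D = diag(3, 3, 3, 3, 3, 3, 3, 3, 3, 3) and form L = D - A. The multiplicity of 0 as a Laplacian eigenvalue equals the number of connected components.

[0, 2, 2, 2, 2, 2, 5, 5, 5, 5]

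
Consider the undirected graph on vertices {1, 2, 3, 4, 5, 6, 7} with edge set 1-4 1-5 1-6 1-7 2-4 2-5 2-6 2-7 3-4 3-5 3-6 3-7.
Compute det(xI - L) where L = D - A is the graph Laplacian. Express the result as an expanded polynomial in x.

Each diagonal entry of L is the vertex degree and each off-diagonal entry is -1 where an edge is present, 0 otherwise; in the order [1, 2, 3, 4, 5, 6, 7] the diagonal is [4, 4, 4, 3, 3, 3, 3]. L has integer entries, so p(x) = det(xI - L) has integer coefficients. Expanding the determinant yields x^7 - 24x^6 + 234x^5 - 1192x^4 + 3357x^3 - 4968x^2 + 3024x. The coefficient of x^6 equals -trace(L) = -24, matching the sum of degrees. There is one zero in the spectrum, matching the 1 component.

x^7 - 24x^6 + 234x^5 - 1192x^4 + 3357x^3 - 4968x^2 + 3024x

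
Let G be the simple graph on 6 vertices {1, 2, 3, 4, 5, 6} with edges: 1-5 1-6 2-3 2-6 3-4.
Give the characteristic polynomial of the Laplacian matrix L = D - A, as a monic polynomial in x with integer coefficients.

With the vertex order [1, 2, 3, 4, 5, 6], the degrees are [2, 2, 2, 1, 1, 2], giving D = diag(2, 2, 2, 1, 1, 2) and L = D - A. L has integer entries, so p(x) = det(xI - L) has integer coefficients. Expanding the determinant yields x^6 - 10x^5 + 36x^4 - 56x^3 + 35x^2 - 6x. The coefficient of x^5 equals -trace(L) = -10, matching the sum of degrees. There is one zero in the spectrum, matching the 1 component. The eigenvalues sum to 10, which equals trace(L) = 2|E|.

x^6 - 10x^5 + 36x^4 - 56x^3 + 35x^2 - 6x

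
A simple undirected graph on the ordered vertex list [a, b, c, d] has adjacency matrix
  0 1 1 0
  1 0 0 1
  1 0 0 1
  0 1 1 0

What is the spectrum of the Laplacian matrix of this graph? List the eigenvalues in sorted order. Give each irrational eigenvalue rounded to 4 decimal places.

[0, 2, 2, 4]

Each diagonal entry of L is the vertex degree and each off-diagonal entry is -1 where an edge is present, 0 otherwise; in the order [a, b, c, d] the diagonal is [2, 2, 2, 2]. L is symmetric positive semidefinite, so every eigenvalue is real and nonnegative. The single zero eigenvalue shows the graph is connected. The eigenvalues sum to 8, which equals trace(L) = 2|E|. The largest eigenvalue, 4, is at most the vertex count 4.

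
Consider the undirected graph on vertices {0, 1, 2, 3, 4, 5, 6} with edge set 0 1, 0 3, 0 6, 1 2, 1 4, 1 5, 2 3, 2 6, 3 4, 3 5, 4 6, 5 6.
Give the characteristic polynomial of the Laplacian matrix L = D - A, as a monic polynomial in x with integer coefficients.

x^7 - 24x^6 + 234x^5 - 1192x^4 + 3357x^3 - 4968x^2 + 3024x

Reading degrees in the order [0, 1, 2, 3, 4, 5, 6] gives [3, 4, 3, 4, 3, 3, 4]; set D = diag(3, 4, 3, 4, 3, 3, 4) and form L = D - A. The eigenvalues of L are [0, 3, 3, 3, 4, 4, 7]; the characteristic polynomial is the product of (x - lambda_i), which multiplies out to x^7 - 24x^6 + 234x^5 - 1192x^4 + 3357x^3 - 4968x^2 + 3024x. The coefficient of x^6 equals -trace(L) = -24, matching the sum of degrees. The eigenvalues sum to 24, which equals trace(L) = 2|E|. By the matrix-tree theorem the graph has (1/7) * product of the nonzero eigenvalues = 432 spanning trees.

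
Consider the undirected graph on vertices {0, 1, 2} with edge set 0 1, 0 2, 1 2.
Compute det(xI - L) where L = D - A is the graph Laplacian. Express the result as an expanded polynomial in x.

With the vertex order [0, 1, 2], the degrees are [2, 2, 2], giving D = diag(2, 2, 2) and L = D - A. The eigenvalues of L are [0, 3, 3]; the characteristic polynomial is the product of (x - lambda_i), which multiplies out to x^3 - 6x^2 + 9x. Since p(0) = det(-L) = 0, x divides p(x). By the matrix-tree theorem the graph has (1/3) * product of the nonzero eigenvalues = 3 spanning trees. The largest eigenvalue, 3, is at most the vertex count 3.

x^3 - 6x^2 + 9x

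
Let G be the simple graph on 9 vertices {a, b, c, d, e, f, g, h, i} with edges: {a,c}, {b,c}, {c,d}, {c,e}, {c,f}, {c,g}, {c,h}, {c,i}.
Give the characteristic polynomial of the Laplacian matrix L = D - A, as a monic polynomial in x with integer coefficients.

Each diagonal entry of L is the vertex degree and each off-diagonal entry is -1 where an edge is present, 0 otherwise; in the order [a, b, c, d, e, f, g, h, i] the diagonal is [1, 1, 8, 1, 1, 1, 1, 1, 1]. Computing det(xI - L) by cofactor expansion (or equivalently via sum-over-permutations) gives x^9 - 16x^8 + 84x^7 - 224x^6 + 350x^5 - 336x^4 + 196x^3 - 64x^2 + 9x. Since p(0) = det(-L) = 0, x divides p(x).

x^9 - 16x^8 + 84x^7 - 224x^6 + 350x^5 - 336x^4 + 196x^3 - 64x^2 + 9x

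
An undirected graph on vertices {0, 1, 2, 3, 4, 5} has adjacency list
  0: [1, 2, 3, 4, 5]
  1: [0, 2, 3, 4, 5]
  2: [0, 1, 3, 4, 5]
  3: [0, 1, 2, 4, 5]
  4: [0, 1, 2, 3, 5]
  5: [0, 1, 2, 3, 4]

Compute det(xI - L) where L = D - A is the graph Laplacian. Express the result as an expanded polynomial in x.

x^6 - 30x^5 + 360x^4 - 2160x^3 + 6480x^2 - 7776x

With the vertex order [0, 1, 2, 3, 4, 5], the degrees are [5, 5, 5, 5, 5, 5], giving D = diag(5, 5, 5, 5, 5, 5) and L = D - A. Computing det(xI - L) by cofactor expansion (or equivalently via sum-over-permutations) gives x^6 - 30x^5 + 360x^4 - 2160x^3 + 6480x^2 - 7776x. The coefficient of x^5 equals -trace(L) = -30, matching the sum of degrees. The largest eigenvalue, 6, is at most the vertex count 6.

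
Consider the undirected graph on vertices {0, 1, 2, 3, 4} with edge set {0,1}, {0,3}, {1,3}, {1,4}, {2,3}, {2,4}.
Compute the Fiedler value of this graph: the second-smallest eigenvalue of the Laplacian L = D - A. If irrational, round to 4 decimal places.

Reading degrees in the order [0, 1, 2, 3, 4] gives [2, 3, 2, 3, 2]; set D = diag(2, 3, 2, 3, 2) and form L = D - A. The sorted Laplacian eigenvalues are [0, 1.3820, 2.3820, 3.6180, 4.6180]; the algebraic connectivity is the second entry, 1.3820. By the matrix-tree theorem the graph has (1/5) * product of the nonzero eigenvalues = 11 spanning trees.

1.3820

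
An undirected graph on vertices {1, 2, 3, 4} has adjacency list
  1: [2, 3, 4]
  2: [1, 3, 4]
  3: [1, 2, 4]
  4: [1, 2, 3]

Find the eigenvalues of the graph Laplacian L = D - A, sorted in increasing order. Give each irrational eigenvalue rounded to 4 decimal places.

Each diagonal entry of L is the vertex degree and each off-diagonal entry is -1 where an edge is present, 0 otherwise; in the order [1, 2, 3, 4] the diagonal is [3, 3, 3, 3]. Since every row of L sums to 0, the all-ones vector is in the kernel and 0 is an eigenvalue.

[0, 4, 4, 4]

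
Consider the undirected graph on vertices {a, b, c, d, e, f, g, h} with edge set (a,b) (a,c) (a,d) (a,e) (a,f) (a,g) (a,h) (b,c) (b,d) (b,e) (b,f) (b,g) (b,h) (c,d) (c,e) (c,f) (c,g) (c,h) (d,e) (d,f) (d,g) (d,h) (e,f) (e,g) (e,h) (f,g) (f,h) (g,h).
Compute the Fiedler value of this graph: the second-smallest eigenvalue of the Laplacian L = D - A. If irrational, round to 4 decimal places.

Reading degrees in the order [a, b, c, d, e, f, g, h] gives [7, 7, 7, 7, 7, 7, 7, 7]; set D = diag(7, 7, 7, 7, 7, 7, 7, 7) and form L = D - A. The sorted Laplacian eigenvalues are [0, 8, 8, 8, 8, 8, 8, 8]; the algebraic connectivity is the second entry, 8.

8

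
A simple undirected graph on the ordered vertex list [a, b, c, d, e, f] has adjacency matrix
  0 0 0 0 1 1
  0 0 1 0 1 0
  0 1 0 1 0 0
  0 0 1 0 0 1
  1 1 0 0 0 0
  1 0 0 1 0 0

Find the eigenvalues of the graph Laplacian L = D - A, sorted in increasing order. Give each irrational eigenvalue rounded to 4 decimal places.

[0, 1, 1, 3, 3, 4]

With the vertex order [a, b, c, d, e, f], the degrees are [2, 2, 2, 2, 2, 2], giving D = diag(2, 2, 2, 2, 2, 2) and L = D - A. Since every row of L sums to 0, the all-ones vector is in the kernel and 0 is an eigenvalue. The single zero eigenvalue shows the graph is connected. By the matrix-tree theorem the graph has (1/6) * product of the nonzero eigenvalues = 6 spanning trees.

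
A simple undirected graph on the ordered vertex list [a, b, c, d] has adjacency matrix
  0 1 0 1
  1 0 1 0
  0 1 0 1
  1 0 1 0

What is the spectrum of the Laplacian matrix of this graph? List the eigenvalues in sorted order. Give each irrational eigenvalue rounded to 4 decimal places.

[0, 2, 2, 4]

Each diagonal entry of L is the vertex degree and each off-diagonal entry is -1 where an edge is present, 0 otherwise; in the order [a, b, c, d] the diagonal is [2, 2, 2, 2]. The multiplicity of 0 as a Laplacian eigenvalue equals the number of connected components. The single zero eigenvalue shows the graph is connected. There is one zero in the spectrum, matching the 1 component. By the matrix-tree theorem the graph has (1/4) * product of the nonzero eigenvalues = 4 spanning trees.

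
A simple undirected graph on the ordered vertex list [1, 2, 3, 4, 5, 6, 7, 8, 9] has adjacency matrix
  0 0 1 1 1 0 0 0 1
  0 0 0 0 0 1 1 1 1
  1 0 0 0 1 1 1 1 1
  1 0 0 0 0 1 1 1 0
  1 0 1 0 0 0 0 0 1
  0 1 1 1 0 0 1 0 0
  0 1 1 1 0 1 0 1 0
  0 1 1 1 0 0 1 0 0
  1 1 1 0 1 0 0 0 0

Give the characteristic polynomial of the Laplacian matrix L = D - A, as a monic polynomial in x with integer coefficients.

x^9 - 38x^8 + 620x^7 - 5666x^6 + 31666x^5 - 110550x^4 + 234591x^3 - 275166x^2 + 135432x

With the vertex order [1, 2, 3, 4, 5, 6, 7, 8, 9], the degrees are [4, 4, 6, 4, 3, 4, 5, 4, 4], giving D = diag(4, 4, 6, 4, 3, 4, 5, 4, 4) and L = D - A. Computing det(xI - L) by cofactor expansion (or equivalently via sum-over-permutations) gives x^9 - 38x^8 + 620x^7 - 5666x^6 + 31666x^5 - 110550x^4 + 234591x^3 - 275166x^2 + 135432x. The constant term is 0 because L is singular (the all-ones vector lies in its kernel). The eigenvalues sum to 38, which equals trace(L) = 2|E|.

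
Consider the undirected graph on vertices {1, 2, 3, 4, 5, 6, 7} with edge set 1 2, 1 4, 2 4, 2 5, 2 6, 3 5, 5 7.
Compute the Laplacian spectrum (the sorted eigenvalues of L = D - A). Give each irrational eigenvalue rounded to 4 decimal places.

Reading degrees in the order [1, 2, 3, 4, 5, 6, 7] gives [2, 4, 1, 2, 3, 1, 1]; set D = diag(2, 4, 1, 2, 3, 1, 1) and form L = D - A. Diagonalising L (or applying a numerical eigensolver to the 7x7 matrix) gives the spectrum above.

[0, 0.3983, 1, 1, 3, 3.3399, 5.2618]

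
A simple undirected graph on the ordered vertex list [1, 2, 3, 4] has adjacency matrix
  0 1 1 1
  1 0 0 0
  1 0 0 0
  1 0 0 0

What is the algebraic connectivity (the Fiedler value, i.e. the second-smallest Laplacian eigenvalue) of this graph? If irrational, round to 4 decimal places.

1

Each diagonal entry of L is the vertex degree and each off-diagonal entry is -1 where an edge is present, 0 otherwise; in the order [1, 2, 3, 4] the diagonal is [3, 1, 1, 1]. The smallest Laplacian eigenvalue is always 0. The next one, lambda_2 = 1, measures how hard the graph is to disconnect: larger values mean better connectivity.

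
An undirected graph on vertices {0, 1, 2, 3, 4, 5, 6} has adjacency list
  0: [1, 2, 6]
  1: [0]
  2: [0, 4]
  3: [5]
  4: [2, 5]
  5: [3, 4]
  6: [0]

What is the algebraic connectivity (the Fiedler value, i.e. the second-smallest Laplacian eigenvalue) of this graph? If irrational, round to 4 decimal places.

0.2254

With the vertex order [0, 1, 2, 3, 4, 5, 6], the degrees are [3, 1, 2, 1, 2, 2, 1], giving D = diag(3, 1, 2, 1, 2, 2, 1) and L = D - A. The smallest Laplacian eigenvalue is always 0. The next one, lambda_2 = 0.2254, measures how hard the graph is to disconnect: larger values mean better connectivity. The eigenvalues sum to 12, which equals trace(L) = 2|E|.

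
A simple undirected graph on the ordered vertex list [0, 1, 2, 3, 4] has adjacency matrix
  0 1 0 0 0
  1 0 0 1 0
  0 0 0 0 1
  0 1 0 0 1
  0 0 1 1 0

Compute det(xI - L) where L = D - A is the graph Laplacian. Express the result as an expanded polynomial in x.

Reading degrees in the order [0, 1, 2, 3, 4] gives [1, 2, 1, 2, 2]; set D = diag(1, 2, 1, 2, 2) and form L = D - A. L has integer entries, so p(x) = det(xI - L) has integer coefficients. Expanding the determinant yields x^5 - 8x^4 + 21x^3 - 20x^2 + 5x. The coefficient of x^4 equals -trace(L) = -8, matching the sum of degrees.

x^5 - 8x^4 + 21x^3 - 20x^2 + 5x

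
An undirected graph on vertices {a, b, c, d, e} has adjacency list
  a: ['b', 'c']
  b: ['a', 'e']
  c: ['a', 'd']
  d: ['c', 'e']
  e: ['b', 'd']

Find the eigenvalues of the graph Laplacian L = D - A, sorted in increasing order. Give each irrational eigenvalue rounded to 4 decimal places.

Each diagonal entry of L is the vertex degree and each off-diagonal entry is -1 where an edge is present, 0 otherwise; in the order [a, b, c, d, e] the diagonal is [2, 2, 2, 2, 2]. The multiplicity of 0 as a Laplacian eigenvalue equals the number of connected components. The single zero eigenvalue shows the graph is connected.

[0, 1.3820, 1.3820, 3.6180, 3.6180]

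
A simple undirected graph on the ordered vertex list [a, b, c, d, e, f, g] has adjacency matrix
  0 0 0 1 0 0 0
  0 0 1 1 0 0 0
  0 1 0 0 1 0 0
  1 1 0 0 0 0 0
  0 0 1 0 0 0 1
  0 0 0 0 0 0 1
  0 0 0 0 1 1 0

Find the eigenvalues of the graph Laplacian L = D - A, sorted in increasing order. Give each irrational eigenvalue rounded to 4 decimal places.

[0, 0.1981, 0.7530, 1.5550, 2.4450, 3.2470, 3.8019]

Reading degrees in the order [a, b, c, d, e, f, g] gives [1, 2, 2, 2, 2, 1, 2]; set D = diag(1, 2, 2, 2, 2, 1, 2) and form L = D - A. Diagonalising L (or applying a numerical eigensolver to the 7x7 matrix) gives the spectrum above. The single zero eigenvalue shows the graph is connected. There is one zero in the spectrum, matching the 1 component.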